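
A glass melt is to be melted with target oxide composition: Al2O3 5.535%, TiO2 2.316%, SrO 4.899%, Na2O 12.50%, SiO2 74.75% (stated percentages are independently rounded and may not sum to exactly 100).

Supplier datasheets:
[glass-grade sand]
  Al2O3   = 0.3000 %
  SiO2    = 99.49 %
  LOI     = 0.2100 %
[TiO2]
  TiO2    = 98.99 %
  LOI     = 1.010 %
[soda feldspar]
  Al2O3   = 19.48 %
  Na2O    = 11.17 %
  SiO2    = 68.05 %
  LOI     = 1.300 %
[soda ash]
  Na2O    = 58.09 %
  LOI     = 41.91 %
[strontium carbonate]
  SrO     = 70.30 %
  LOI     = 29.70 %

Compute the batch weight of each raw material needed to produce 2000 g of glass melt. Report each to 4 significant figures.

All arithmetic maintains full float precision in all steps — working values are displayed with 4-significant-digit rounding at each printed step — every reported result includes exactly one rounding. The derived quantities, which include LOI, the totals, glass mass, yield, five oxide percentages, are computed in full float precision, exactly as shown in the question or the answer, starting from the weights per 2000 g of glass.
Per-oxide target masses for 2000 g glass melt:
  Al2O3: 5.535% × 2000 = 110.7 g
  TiO2: 2.316% × 2000 = 46.32 g
  SrO: 4.899% × 2000 = 97.98 g
  Na2O: 12.50% × 2000 = 250.0 g
  SiO2: 74.75% × 2000 = 1495 g
Checking each oxide sum per the reported batch figures, per the basis as stated (delivered sums recover each target net of answer rounding effects):
  Al2O3: 1126·0.003000 + 550.9·0.1948 = 110.7 g (target 110.7 g)
  TiO2: 46.79·0.9899 = 46.32 g (target 46.32 g)
  SrO: 139.4·0.7030 = 98.00 g (target 97.98 g)
  Na2O: 550.9·0.1117 + 324.4·0.5809 = 250.0 g (target 250.0 g)
  SiO2: 1126·0.9949 + 550.9·0.6805 = 1495 g (target 1495 g)
Mass balance on the glass: the batch minus its LOI: 2000 g (per-oxide target masses sum to 2000 g; stated basis 2000 g — differing by rounding only).
Batch grand total — Σ batch = 2187 g; Σ batch·LOI gives LOI loss = 187.4 g; glass ÷ batch gives a yield of 91.44%.

Batch per 2000 g glass melt:
  glass-grade sand: 1126 g
  TiO2: 46.79 g
  soda feldspar: 550.9 g
  soda ash: 324.4 g
  strontium carbonate: 139.4 g
Total batch = 2187 g; LOI loss = 187.4 g; yield = 91.44%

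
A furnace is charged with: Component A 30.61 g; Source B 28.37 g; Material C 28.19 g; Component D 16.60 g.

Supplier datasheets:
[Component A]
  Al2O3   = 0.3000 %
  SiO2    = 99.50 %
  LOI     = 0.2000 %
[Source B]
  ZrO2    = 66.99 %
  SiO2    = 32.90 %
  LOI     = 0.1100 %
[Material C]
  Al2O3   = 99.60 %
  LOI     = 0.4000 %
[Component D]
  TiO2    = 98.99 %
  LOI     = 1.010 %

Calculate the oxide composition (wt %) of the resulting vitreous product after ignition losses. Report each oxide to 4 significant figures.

Glass mass = 103.4 g (batch 103.8 − LOI 0.3728).
Composition: ZrO2 18.38%, Al2O3 27.24%, SiO2 38.48%, TiO2 15.89%

The intermediate values are shown (rounded to four significant digits) across the worked steps — all internal work holds full precision throughout. A single rounding produces each reported number. Derived quantities (ignition loss, totals, glass mass, four oxide percentages, yield) are recomputed from the weighed amounts at 103.4 g of glass in exact precision, as they appear in question or answer.
Per-oxide mass from batch:
  ZrO2: 28.37·0.6699 = 19.01 g
  Al2O3: 30.61·0.003000 + 28.19·0.9960 = 28.17 g
  SiO2: 30.61·0.9950 + 28.37·0.3290 = 39.79 g
  TiO2: 16.60·0.9899 = 16.43 g
LOI: 30.61·0.002000 + 28.37·0.001100 + 28.19·0.004000 + 16.60·0.01010 = 0.3728 g
The glass mass, total less LOI, = 103.8 − 0.3728 = 103.4 g (= Σ oxide masses)
percent share: oxide ÷ glass, ×100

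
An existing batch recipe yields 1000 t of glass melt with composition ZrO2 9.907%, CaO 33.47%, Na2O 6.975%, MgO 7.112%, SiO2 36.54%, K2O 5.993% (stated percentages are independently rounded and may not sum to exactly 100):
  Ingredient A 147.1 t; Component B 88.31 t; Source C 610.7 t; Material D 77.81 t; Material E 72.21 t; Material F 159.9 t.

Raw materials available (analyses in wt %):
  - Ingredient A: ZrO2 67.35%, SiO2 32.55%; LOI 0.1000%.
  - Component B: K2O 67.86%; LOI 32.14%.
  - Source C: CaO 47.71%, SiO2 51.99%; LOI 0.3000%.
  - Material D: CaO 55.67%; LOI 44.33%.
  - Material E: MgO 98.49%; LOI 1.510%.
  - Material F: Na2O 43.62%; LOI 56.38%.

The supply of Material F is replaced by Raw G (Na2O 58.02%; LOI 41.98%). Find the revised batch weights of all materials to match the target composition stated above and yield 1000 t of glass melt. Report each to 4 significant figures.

Revised batch per 1000 t glass melt:
  Ingredient A: 147.1 t
  Component B: 88.31 t
  Source C: 610.7 t
  Material D: 77.81 t
  Material E: 72.21 t
  Raw G: 120.2 t
Total batch = 1116 t; LOI loss = 116.4 t

All internal work holds exact precision throughout; in-progress results are printed (rounded to 4 significant digits) between the steps — a single rounding completes each reported number; derived quantities (the six compositions, net glass mass, LOI, totals, yield) are rebuilt in full float precision using the weight values at 1000 t of glass as set out in the problem or answer text.
The oxide mass targets at 1000 t glass melt:
  ZrO2: 9.907% × 1000 = 99.07 t
  CaO: 33.47% × 1000 = 334.7 t
  Na2O: 6.975% × 1000 = 69.75 t
  MgO: 7.112% × 1000 = 71.12 t
  SiO2: 36.54% × 1000 = 365.4 t
  K2O: 5.993% × 1000 = 59.93 t
Per-oxide balance check using the reported weights, against the basis in use (sums match the target masses inside rounding margins):
  ZrO2: 147.1·0.6735 = 99.07 t (target 99.07 t)
  CaO: 610.7·0.4771 + 77.81·0.5567 = 334.7 t (target 334.7 t)
  Na2O: 120.2·0.5802 = 69.74 t (target 69.75 t)
  MgO: 72.21·0.9849 = 71.12 t (target 71.12 t)
  SiO2: 147.1·0.3255 + 610.7·0.5199 = 365.4 t (target 365.4 t)
  K2O: 88.31·0.6786 = 59.93 t (target 59.93 t)
The glass-mass cross-check: Σ batch − LOI loss = 999.9 t (oxide target masses add up to 1000 t; stated basis 1000 t — any gap is answer rounding).
Adding the batch up: Σ batch = 1116 t; loss to ignition Σ batch·LOI = 116.4 t; as yield: glass ÷ batch → 89.57%.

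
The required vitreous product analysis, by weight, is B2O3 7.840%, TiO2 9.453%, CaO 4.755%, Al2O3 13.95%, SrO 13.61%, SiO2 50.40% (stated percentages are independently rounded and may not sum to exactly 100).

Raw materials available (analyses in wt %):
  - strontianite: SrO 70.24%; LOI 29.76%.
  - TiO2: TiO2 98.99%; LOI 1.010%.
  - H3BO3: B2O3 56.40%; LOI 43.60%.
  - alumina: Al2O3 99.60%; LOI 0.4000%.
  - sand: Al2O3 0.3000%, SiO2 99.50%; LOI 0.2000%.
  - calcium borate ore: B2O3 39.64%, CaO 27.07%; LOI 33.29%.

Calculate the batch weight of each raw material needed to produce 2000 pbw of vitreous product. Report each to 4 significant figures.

Batch per 2000 pbw vitreous product:
  strontianite: 387.5 pbw
  TiO2: 191.0 pbw
  H3BO3: 31.10 pbw
  alumina: 277.1 pbw
  sand: 1013 pbw
  calcium borate ore: 351.3 pbw
Total batch = 2251 pbw; LOI loss = 250.9 pbw; yield = 88.85%

Working values are displayed (rounded to four significant figures) alongside each step; all internal work carries exact precision at each step; a single rounding finalizes each reported result; derived quantities (ignition loss, the six compositions, the yield, glass mass, totals) are rebuilt from the batch weights on 2000 pbw of glass in exact precision, exactly as shown in either problem or answer.
The oxide mass targets at 2000 pbw vitreous product:
  B2O3: 7.840% × 2000 = 156.8 pbw
  TiO2: 9.453% × 2000 = 189.1 pbw
  CaO: 4.755% × 2000 = 95.10 pbw
  Al2O3: 13.95% × 2000 = 279.0 pbw
  SrO: 13.61% × 2000 = 272.2 pbw
  SiO2: 50.40% × 2000 = 1008 pbw
A balance pass over the oxides, per the reported batch figures, relative to the basis at hand (summed amounts equal target values exact up to rounding of places):
  B2O3: 31.10·0.5640 + 351.3·0.3964 = 156.8 pbw (target 156.8 pbw)
  TiO2: 191.0·0.9899 = 189.1 pbw (target 189.1 pbw)
  CaO: 351.3·0.2707 = 95.10 pbw (target 95.10 pbw)
  Al2O3: 277.1·0.9960 + 1013·0.003000 = 279.0 pbw (target 279.0 pbw)
  SrO: 387.5·0.7024 = 272.2 pbw (target 272.2 pbw)
  SiO2: 1013·0.9950 = 1008 pbw (target 1008 pbw)
Glass-mass bookkeeping: total charge less LOI = 2000 pbw (per-oxide target masses sum to 2000 pbw; with the basis standing at 2000 pbw — deltas are rounding alone).
Adding the batch up: Σ batch = 2251 pbw; Σ batch·LOI gives LOI loss = 250.9 pbw; yield, glass over the total, = 88.85%.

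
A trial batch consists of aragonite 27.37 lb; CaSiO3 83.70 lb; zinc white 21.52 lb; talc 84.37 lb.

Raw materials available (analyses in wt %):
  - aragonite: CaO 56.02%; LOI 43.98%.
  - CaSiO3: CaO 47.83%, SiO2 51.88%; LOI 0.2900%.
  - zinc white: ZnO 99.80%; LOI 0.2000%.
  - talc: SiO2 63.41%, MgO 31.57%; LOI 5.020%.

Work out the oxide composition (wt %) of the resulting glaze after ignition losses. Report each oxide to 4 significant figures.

Exact precision is carried all the way through — mid-chain values appear (rounded to four significant digits) alongside each step — each reported number sees exactly one rounding. Derived quantities are computed from the batch weights at 200.4 lb of glass in full precision (the four compositions, net glass mass, the yield, the totals, ignition loss) exactly as shown in the problem or answer text.
Per-oxide mass from batch:
  CaO: 27.37·0.5602 + 83.70·0.4783 = 55.37 lb
  SiO2: 83.70·0.5188 + 84.37·0.6341 = 96.92 lb
  ZnO: 21.52·0.9980 = 21.48 lb
  MgO: 84.37·0.3157 = 26.64 lb
LOI: 27.37·0.4398 + 83.70·0.002900 + 21.52·0.002000 + 84.37·0.05020 = 16.56 lb
batch − LOI leaves glass = 217.0 − 16.56 = 200.4 lb (= the summed oxide contributions)
each wt % is 100 × oxide ÷ glass

Glass mass = 200.4 lb (batch 217.0 − LOI 16.56).
Composition: CaO 27.63%, SiO2 48.36%, ZnO 10.72%, MgO 13.29%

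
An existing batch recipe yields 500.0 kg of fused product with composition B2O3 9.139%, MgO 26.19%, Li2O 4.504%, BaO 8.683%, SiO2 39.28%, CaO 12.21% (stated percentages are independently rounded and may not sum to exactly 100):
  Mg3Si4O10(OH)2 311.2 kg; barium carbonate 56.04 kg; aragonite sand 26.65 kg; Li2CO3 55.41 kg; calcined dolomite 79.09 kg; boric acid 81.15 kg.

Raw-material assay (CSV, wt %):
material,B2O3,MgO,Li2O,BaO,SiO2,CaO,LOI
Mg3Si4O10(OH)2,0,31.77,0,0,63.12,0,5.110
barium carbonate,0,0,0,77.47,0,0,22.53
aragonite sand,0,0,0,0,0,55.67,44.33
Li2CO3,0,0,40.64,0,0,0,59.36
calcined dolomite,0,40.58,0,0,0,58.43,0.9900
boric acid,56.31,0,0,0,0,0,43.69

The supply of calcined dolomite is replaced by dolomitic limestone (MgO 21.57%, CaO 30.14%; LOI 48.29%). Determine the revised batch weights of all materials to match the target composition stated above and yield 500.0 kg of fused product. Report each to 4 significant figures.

Full float precision is held throughout — in-progress results are shown rounded to four significant digits alongside each step. Each reported number sees exactly one rounding; all derived quantities (totals, glass mass, the six compositions, LOI, yield) are computed from the weighed amounts at 500.0 kg of glass at full precision, precisely as stated by the problem or answer text.
Target oxide masses per 500.0 kg fused product:
  B2O3: 9.139% × 500.0 = 45.70 kg
  MgO: 26.19% × 500.0 = 131.0 kg
  Li2O: 4.504% × 500.0 = 22.52 kg
  BaO: 8.683% × 500.0 = 43.42 kg
  SiO2: 39.28% × 500.0 = 196.4 kg
  CaO: 12.21% × 500.0 = 61.05 kg
Per-oxide balance check with the batch weights as given, under the basis named above (sum by sum, the targets are met up to rounding of the answer):
  B2O3: 81.15·0.5631 = 45.70 kg (target 45.70 kg)
  MgO: 311.2·0.3177 + 148.8·0.2157 = 131.0 kg (target 131.0 kg)
  Li2O: 55.41·0.4064 = 22.52 kg (target 22.52 kg)
  BaO: 56.04·0.7747 = 43.41 kg (target 43.42 kg)
  SiO2: 311.2·0.6312 = 196.4 kg (target 196.4 kg)
  CaO: 29.10·0.5567 + 148.8·0.3014 = 61.05 kg (target 61.05 kg)
Glass-mass bookkeeping: the batch minus its LOI: 500.1 kg (targets for the oxides total 500.0 kg; the stated basis being 500.0 kg — any gap is answer rounding).
Total batch = Σ batch = 681.7 kg; loss to ignition Σ batch·LOI = 181.6 kg; yield = glass ÷ total batch = 73.36%.

Revised batch per 500.0 kg fused product:
  Mg3Si4O10(OH)2: 311.2 kg
  barium carbonate: 56.04 kg
  aragonite sand: 29.10 kg
  Li2CO3: 55.41 kg
  dolomitic limestone: 148.8 kg
  boric acid: 81.15 kg
Total batch = 681.7 kg; LOI loss = 181.6 kg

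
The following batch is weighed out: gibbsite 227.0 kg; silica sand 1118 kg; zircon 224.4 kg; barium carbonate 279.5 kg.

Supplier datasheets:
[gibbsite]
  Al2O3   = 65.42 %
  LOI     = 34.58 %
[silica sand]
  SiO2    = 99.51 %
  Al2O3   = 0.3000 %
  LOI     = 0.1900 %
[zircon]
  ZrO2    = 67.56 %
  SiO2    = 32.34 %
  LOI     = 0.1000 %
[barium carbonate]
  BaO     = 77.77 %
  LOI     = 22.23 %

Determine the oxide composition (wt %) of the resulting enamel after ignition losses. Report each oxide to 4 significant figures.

Glass mass = 1706 kg (batch 1849 − LOI 143.0).
Composition: BaO 12.74%, ZrO2 8.887%, SiO2 69.47%, Al2O3 8.902%

The intermediate values appear rounded off to 4 significant digits within the worked lines — every computation carries full float precision at all times — every reported value is rounded a single time — the derived quantities are carried in exact precision (the yield, the totals, four oxide percentages, net glass mass, LOI) starting from the weights at 1706 kg of glass, precisely as stated by question or answer.
Oxide masses out of the charge:
  BaO: 279.5·0.7777 = 217.4 kg
  ZrO2: 224.4·0.6756 = 151.6 kg
  SiO2: 1118·0.9951 + 224.4·0.3234 = 1185 kg
  Al2O3: 227.0·0.6542 + 1118·0.003000 = 151.9 kg
LOI: 227.0·0.3458 + 1118·0.001900 + 224.4·0.001000 + 279.5·0.2223 = 143.0 kg
batch − LOI leaves glass = 1849 − 143.0 = 1706 kg (equal to the oxide-mass sum)
wt % = 100 × oxide mass / glass mass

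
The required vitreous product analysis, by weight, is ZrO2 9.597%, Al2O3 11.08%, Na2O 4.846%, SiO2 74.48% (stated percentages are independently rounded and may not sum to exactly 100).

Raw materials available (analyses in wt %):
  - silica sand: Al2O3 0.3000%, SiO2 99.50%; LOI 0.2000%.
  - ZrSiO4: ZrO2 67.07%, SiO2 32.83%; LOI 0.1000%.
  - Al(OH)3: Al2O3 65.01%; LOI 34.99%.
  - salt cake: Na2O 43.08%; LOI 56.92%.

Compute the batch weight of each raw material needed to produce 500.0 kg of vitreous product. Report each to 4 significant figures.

Batch per 500.0 kg vitreous product:
  silica sand: 350.7 kg
  ZrSiO4: 71.54 kg
  Al(OH)3: 83.60 kg
  salt cake: 56.24 kg
Total batch = 562.1 kg; LOI loss = 62.04 kg; yield = 88.96%

The whole derivation holds full float precision from start to finish. Mid-chain values are shown (rounded to four significant figures) on the page; each reported figure sees exactly one rounding; all derived quantities (yield, the four compositions, ignition loss, the totals, glass mass) are rebuilt at exact precision from the weighed amounts on 500.0 kg of glass, as given in the problem or answer text.
Oxide mass targets, per 500.0 kg vitreous product:
  ZrO2: 9.597% × 500.0 = 47.98 kg
  Al2O3: 11.08% × 500.0 = 55.40 kg
  Na2O: 4.846% × 500.0 = 24.23 kg
  SiO2: 74.48% × 500.0 = 372.4 kg
Per-oxide balance check working from each reported weight, at the basis given (delivered sums recover each target given rounding of the digits):
  ZrO2: 71.54·0.6707 = 47.98 kg (target 47.98 kg)
  Al2O3: 350.7·0.003000 + 83.60·0.6501 = 55.40 kg (target 55.40 kg)
  Na2O: 56.24·0.4308 = 24.23 kg (target 24.23 kg)
  SiO2: 350.7·0.9950 + 71.54·0.3283 = 372.4 kg (target 372.4 kg)
Glass-mass closure: Σ batch − LOI loss = 500.0 kg (oxide target masses add up to 500.0 kg; stated basis 500.0 kg — gaps are rounding artifacts).
Batch total: Σ batch = 562.1 kg; the LOI term Σ batch·LOI equals 62.04 kg; yield = glass ÷ total batch = 88.96%.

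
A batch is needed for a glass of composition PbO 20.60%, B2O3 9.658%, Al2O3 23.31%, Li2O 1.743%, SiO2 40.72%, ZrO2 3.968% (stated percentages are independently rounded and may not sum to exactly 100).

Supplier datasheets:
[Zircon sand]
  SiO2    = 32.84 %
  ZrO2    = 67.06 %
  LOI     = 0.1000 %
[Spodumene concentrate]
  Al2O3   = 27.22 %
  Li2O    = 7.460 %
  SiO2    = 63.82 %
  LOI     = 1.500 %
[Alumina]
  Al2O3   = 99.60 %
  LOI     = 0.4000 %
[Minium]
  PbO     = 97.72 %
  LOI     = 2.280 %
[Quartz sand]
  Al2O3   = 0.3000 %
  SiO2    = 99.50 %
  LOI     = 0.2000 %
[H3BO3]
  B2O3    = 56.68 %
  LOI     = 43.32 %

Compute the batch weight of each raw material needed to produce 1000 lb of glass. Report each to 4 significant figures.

Batch per 1000 lb glass:
  Zircon sand: 59.17 lb
  Spodumene concentrate: 233.6 lb
  Alumina: 169.5 lb
  Minium: 210.8 lb
  Quartz sand: 239.9 lb
  H3BO3: 170.4 lb
Total batch = 1083 lb; LOI loss = 83.34 lb; yield = 92.31%

Working values are shown (rounded to 4 significant digits) as written — all internal work keeps full precision all the way through; every reported number is rounded once only. The derived quantities are re-derived at full float precision (the six compositions, the yield, LOI, net glass mass, totals) starting from the weights at 1000 lb of glass exactly as printed in the question or the answer.
Target oxide masses per 1000 lb glass:
  PbO: 20.60% × 1000 = 206.0 lb
  B2O3: 9.658% × 1000 = 96.58 lb
  Al2O3: 23.31% × 1000 = 233.1 lb
  Li2O: 1.743% × 1000 = 17.43 lb
  SiO2: 40.72% × 1000 = 407.2 lb
  ZrO2: 3.968% × 1000 = 39.68 lb
Sums-versus-targets review per the reported batch figures, on the stated basis (sums match the target masses once rounding is allowed for):
  PbO: 210.8·0.9772 = 206.0 lb (target 206.0 lb)
  B2O3: 170.4·0.5668 = 96.58 lb (target 96.58 lb)
  Al2O3: 233.6·0.2722 + 169.5·0.9960 + 239.9·0.003000 = 233.1 lb (target 233.1 lb)
  Li2O: 233.6·0.07460 = 17.43 lb (target 17.43 lb)
  SiO2: 59.17·0.3284 + 233.6·0.6382 + 239.9·0.9950 = 407.2 lb (target 407.2 lb)
  ZrO2: 59.17·0.6706 = 39.68 lb (target 39.68 lb)
Glass-mass closure: batch Σ − ignition loss = 1000 lb (summing oxide targets gives 1000 lb; stated basis 1000 lb — differing by rounding only).
Whole-batch sum: Σ batch = 1083 lb; LOI removed, Σ of batch·LOI: 83.34 lb; yield = glass ÷ total batch = 92.31%.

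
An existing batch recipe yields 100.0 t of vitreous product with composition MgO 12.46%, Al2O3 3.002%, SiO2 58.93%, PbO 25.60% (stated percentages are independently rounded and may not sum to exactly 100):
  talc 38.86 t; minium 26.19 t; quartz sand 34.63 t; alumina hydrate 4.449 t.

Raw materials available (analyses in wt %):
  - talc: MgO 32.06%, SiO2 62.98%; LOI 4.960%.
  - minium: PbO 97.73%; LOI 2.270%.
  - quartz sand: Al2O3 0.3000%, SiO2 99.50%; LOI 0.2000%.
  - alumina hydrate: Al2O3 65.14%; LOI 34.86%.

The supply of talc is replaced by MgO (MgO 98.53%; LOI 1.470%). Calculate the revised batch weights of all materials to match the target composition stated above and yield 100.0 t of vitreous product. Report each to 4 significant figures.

Working values appear rounded to four significant digits alongside each step — each numeric step runs at full float precision at all times — each reported number is rounded just once. All derived quantities (ignition loss, four oxide percentages, the yield, totals, net glass mass) are carried from the batch weights per 100.0 t of glass at full float precision, as they appear in the question or the answer.
Per-oxide target masses for 100.0 t vitreous product:
  MgO: 12.46% × 100.0 = 12.46 t
  Al2O3: 3.002% × 100.0 = 3.002 t
  SiO2: 58.93% × 100.0 = 58.93 t
  PbO: 25.60% × 100.0 = 25.60 t
Mass-balance tally per oxide applying the batch weights above, on the stated basis (delivered sums recover each target once rounding is allowed for):
  MgO: 12.65·0.9853 = 12.46 t (target 12.46 t)
  Al2O3: 59.23·0.003000 + 4.336·0.6514 = 3.002 t (target 3.002 t)
  SiO2: 59.23·0.9950 = 58.93 t (target 58.93 t)
  PbO: 26.19·0.9773 = 25.60 t (target 25.60 t)
Glass mass check: net batch after ignition = 100.0 t (oxide target masses add up to 99.99 t; versus the stated basis of 100.0 t — deltas are rounding alone).
Batch total: Σ batch = 102.4 t; LOI removed, Σ of batch·LOI: 2.410 t; yield = glass ÷ total batch = 97.65%.

Revised batch per 100.0 t vitreous product:
  MgO: 12.65 t
  minium: 26.19 t
  quartz sand: 59.23 t
  alumina hydrate: 4.336 t
Total batch = 102.4 t; LOI loss = 2.410 t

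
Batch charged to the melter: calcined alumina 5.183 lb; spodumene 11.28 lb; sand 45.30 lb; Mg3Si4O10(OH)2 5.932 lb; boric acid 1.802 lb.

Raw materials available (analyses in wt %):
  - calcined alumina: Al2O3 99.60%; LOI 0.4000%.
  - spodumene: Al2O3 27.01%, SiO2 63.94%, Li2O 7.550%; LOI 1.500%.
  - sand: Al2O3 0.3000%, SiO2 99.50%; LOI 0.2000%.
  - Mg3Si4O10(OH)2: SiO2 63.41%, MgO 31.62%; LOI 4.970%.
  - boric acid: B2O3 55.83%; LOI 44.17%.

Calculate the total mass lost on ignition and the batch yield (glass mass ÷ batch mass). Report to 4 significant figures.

In-progress results are printed rounded to 4 significant figures within the worked lines — full precision is kept through every step; a single rounding completes each reported result — all derived quantities (the five compositions, totals, net glass mass, the yield, LOI) are recomputed at full precision from the weighed amounts per 68.13 lb of glass, as quoted within question or answer.
Per-material ignition loss:
  calcined alumina: 5.183 × 0.004000 = 0.02073 lb
  spodumene: 11.28 × 0.01500 = 0.1692 lb
  sand: 45.30 × 0.002000 = 0.09060 lb
  Mg3Si4O10(OH)2: 5.932 × 0.04970 = 0.2948 lb
  boric acid: 1.802 × 0.4417 = 0.7959 lb
Total LOI = 1.371 lb
Glass = batch − LOI = 69.50 − 1.371 = 68.13 lb

LOI loss = 1.371 lb; glass = 68.13 lb; yield = 98.03%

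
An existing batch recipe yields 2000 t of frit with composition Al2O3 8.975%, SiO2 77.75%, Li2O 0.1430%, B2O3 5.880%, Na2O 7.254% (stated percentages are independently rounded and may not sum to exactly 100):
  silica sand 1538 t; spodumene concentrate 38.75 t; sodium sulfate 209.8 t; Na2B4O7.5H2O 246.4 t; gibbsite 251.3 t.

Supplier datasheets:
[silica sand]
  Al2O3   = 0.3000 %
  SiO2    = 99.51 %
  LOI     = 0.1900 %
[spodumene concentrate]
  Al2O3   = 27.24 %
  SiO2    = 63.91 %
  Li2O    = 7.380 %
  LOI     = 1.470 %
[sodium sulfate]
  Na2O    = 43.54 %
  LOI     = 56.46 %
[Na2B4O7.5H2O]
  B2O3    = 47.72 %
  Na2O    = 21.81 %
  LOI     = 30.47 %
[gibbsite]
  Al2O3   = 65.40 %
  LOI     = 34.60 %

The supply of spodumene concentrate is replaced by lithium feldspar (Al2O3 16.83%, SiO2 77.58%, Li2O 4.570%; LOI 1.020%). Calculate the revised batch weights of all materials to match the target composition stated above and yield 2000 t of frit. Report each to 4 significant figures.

Each numeric step runs at exact precision at each step; values along the way are printed, with 4-significant-digit rounding, alongside each step; a single rounding completes every reported number; all derived quantities, including the five compositions, totals, ignition loss, net glass mass, the yield, are recomputed from the weighed amounts for 2000 t of glass at exact precision, as written in the problem or answer text.
Target masses of each oxide per 2000 t frit:
  Al2O3: 8.975% × 2000 = 179.5 t
  SiO2: 77.75% × 2000 = 1555 t
  Li2O: 0.1430% × 2000 = 2.860 t
  B2O3: 5.880% × 2000 = 117.6 t
  Na2O: 7.254% × 2000 = 145.1 t
Per-oxide balance check on the weights just shown, under the basis named above (target by target, the sums agree inside rounding margins):
  Al2O3: 1514·0.003000 + 62.58·0.1683 + 251.4·0.6540 = 179.5 t (target 179.5 t)
  SiO2: 1514·0.9951 + 62.58·0.7758 = 1555 t (target 1555 t)
  Li2O: 62.58·0.04570 = 2.860 t (target 2.860 t)
  B2O3: 246.4·0.4772 = 117.6 t (target 117.6 t)
  Na2O: 209.8·0.4354 + 246.4·0.2181 = 145.1 t (target 145.1 t)
Glass mass check: batch total minus LOI = 2000 t (per-oxide target masses sum to 2000 t; with the basis standing at 2000 t — gaps are rounding artifacts).
Batch total: Σ batch = 2284 t; the LOI term Σ batch·LOI equals 284.0 t; glass ÷ batch gives a yield of 87.57%.

Revised batch per 2000 t frit:
  silica sand: 1514 t
  lithium feldspar: 62.58 t
  sodium sulfate: 209.8 t
  Na2B4O7.5H2O: 246.4 t
  gibbsite: 251.4 t
Total batch = 2284 t; LOI loss = 284.0 t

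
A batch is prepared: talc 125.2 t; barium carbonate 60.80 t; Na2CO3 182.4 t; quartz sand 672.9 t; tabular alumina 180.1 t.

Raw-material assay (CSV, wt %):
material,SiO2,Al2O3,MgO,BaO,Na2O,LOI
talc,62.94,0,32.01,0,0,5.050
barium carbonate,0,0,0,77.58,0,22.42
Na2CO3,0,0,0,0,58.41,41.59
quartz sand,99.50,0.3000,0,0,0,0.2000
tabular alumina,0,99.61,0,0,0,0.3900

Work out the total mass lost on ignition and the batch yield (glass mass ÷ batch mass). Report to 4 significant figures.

LOI loss = 97.86 t; glass = 1124 t; yield = 91.99%

The whole derivation keeps full float precision end to end — working values are printed, rounded to 4 significant digits, alongside each step — a single rounding yields each reported value. Derived quantities are computed in full float precision (the totals, the yield, LOI, net glass mass, the five compositions) from the weighed amounts per 1124 t of glass, as given in question or answer.
Each material's LOI contribution:
  talc: 125.2 × 0.05050 = 6.323 t
  barium carbonate: 60.80 × 0.2242 = 13.63 t
  Na2CO3: 182.4 × 0.4159 = 75.86 t
  quartz sand: 672.9 × 0.002000 = 1.346 t
  tabular alumina: 180.1 × 0.003900 = 0.7024 t
Total LOI = 97.86 t
Glass = batch − LOI = 1221 − 97.86 = 1124 t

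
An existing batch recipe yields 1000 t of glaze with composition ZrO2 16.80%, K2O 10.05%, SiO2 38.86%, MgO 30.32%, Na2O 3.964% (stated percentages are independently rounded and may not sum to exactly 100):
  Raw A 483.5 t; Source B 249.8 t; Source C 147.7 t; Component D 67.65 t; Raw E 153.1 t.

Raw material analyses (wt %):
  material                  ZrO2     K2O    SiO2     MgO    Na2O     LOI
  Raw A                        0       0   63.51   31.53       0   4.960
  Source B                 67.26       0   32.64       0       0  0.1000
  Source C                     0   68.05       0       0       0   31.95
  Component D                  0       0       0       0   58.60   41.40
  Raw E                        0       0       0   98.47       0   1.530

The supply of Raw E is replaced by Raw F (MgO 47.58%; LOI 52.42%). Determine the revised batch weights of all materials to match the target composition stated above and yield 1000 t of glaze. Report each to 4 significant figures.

Revised batch per 1000 t glaze:
  Raw A: 483.5 t
  Source B: 249.8 t
  Source C: 147.7 t
  Component D: 67.65 t
  Raw F: 316.8 t
Total batch = 1265 t; LOI loss = 265.5 t

Values along the way are shown rounded off to 4 significant digits on the page; full precision is carried in every operation. Every reported figure is rounded once only; derived quantities (the five compositions, net glass mass, the totals, the yield, LOI) are recomputed at full float precision starting from the weights for 1000 t of glass, as quoted within either problem or answer.
Oxide mass targets, per 1000 t glaze:
  ZrO2: 16.80% × 1000 = 168.0 t
  K2O: 10.05% × 1000 = 100.5 t
  SiO2: 38.86% × 1000 = 388.6 t
  MgO: 30.32% × 1000 = 303.2 t
  Na2O: 3.964% × 1000 = 39.64 t
Verifying the oxide balance on the weights just shown, per the basis as stated (summed amounts equal target values up to rounding of the answer):
  ZrO2: 249.8·0.6726 = 168.0 t (target 168.0 t)
  K2O: 147.7·0.6805 = 100.5 t (target 100.5 t)
  SiO2: 483.5·0.6351 + 249.8·0.3264 = 388.6 t (target 388.6 t)
  MgO: 483.5·0.3153 + 316.8·0.4758 = 303.2 t (target 303.2 t)
  Na2O: 67.65·0.5860 = 39.64 t (target 39.64 t)
Mass balance on the glass: the batch minus its LOI: 1000 t (the Σ of target masses is 999.9 t; the stated basis being 1000 t — a pure rounding effect).
Total batch = Σ batch = 1265 t; ignition loss, Σ(batch × LOI) = 265.5 t; yield = glass ÷ total batch = 79.02%.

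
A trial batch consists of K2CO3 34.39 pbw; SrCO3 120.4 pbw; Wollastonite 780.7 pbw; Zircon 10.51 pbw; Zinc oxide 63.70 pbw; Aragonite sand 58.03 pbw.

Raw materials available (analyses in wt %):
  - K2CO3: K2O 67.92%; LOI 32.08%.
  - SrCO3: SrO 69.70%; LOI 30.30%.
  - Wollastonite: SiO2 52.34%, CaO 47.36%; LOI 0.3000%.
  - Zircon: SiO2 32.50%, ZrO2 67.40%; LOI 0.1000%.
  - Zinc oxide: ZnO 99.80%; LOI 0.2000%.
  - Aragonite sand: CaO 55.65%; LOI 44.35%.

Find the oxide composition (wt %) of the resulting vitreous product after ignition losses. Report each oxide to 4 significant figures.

Glass mass = 992.0 pbw (batch 1068 − LOI 75.73).
Composition: SrO 8.460%, SiO2 41.54%, ZnO 6.409%, CaO 40.53%, K2O 2.355%, ZrO2 0.7141%

Values along the way are displayed with 4-significant-digit rounding between the steps — every computation runs at full precision throughout; each reported number takes just one rounding; the derived quantities (the totals, six oxide percentages, ignition loss, net glass mass, yield) are re-derived in full float precision from the batch weights for 992.0 pbw of glass, precisely as stated by the question or the answer.
Per-oxide mass from batch:
  SrO: 120.4·0.6970 = 83.92 pbw
  SiO2: 780.7·0.5234 + 10.51·0.3250 = 412.0 pbw
  ZnO: 63.70·0.9980 = 63.57 pbw
  CaO: 780.7·0.4736 + 58.03·0.5565 = 402.0 pbw
  K2O: 34.39·0.6792 = 23.36 pbw
  ZrO2: 10.51·0.6740 = 7.084 pbw
LOI: 34.39·0.3208 + 120.4·0.3030 + 780.7·0.003000 + 10.51·0.001000 + 63.70·0.002000 + 58.03·0.4435 = 75.73 pbw
Glass = total batch minus LOI = 1068 − 75.73 = 992.0 pbw (consistent with Σ oxide mass)
wt % = oxide mass / glass mass × 100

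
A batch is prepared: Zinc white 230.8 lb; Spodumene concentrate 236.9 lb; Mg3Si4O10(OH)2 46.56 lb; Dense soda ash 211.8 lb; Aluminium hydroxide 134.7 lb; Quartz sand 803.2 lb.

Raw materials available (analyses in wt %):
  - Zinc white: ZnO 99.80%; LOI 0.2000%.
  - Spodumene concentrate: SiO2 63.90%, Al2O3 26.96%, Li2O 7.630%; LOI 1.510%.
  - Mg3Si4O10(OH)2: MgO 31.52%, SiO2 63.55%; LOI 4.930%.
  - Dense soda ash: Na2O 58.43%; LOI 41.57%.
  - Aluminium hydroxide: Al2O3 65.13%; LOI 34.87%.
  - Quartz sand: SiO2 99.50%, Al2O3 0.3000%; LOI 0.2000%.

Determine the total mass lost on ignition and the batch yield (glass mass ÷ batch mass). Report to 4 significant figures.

Every computation keeps full precision through every step — values along the way are displayed rounded off to 4 significant digits on the page. Each reported figure includes exactly one rounding. The derived quantities, including net glass mass, six oxide percentages, the totals, the yield, LOI, are rebuilt from the weighed amounts for 1521 lb of glass in exact precision exactly as shown in either problem or answer.
Material-by-material LOI:
  Zinc white: 230.8 × 0.002000 = 0.4616 lb
  Spodumene concentrate: 236.9 × 0.01510 = 3.577 lb
  Mg3Si4O10(OH)2: 46.56 × 0.04930 = 2.295 lb
  Dense soda ash: 211.8 × 0.4157 = 88.05 lb
  Aluminium hydroxide: 134.7 × 0.3487 = 46.97 lb
  Quartz sand: 803.2 × 0.002000 = 1.606 lb
Total LOI = 143.0 lb
Glass = batch − LOI = 1664 − 143.0 = 1521 lb

LOI loss = 143.0 lb; glass = 1521 lb; yield = 91.41%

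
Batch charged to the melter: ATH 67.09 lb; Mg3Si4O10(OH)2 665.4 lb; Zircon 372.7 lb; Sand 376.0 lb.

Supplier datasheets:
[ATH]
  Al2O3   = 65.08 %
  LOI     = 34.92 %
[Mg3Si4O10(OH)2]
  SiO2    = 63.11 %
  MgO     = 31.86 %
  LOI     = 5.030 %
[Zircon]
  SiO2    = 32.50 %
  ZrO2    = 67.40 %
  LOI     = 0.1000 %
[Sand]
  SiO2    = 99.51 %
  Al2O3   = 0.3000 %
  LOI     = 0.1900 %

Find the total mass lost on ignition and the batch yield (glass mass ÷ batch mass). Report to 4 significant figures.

All arithmetic carries exact precision at each step; values along the way are shown, rounded to four significant figures, in the printout — a single rounding yields every reported value; derived quantities are computed from the batch weights on 1423 lb of glass in full precision (totals, net glass mass, ignition loss, four oxide percentages, the yield) as quoted within either problem or answer.
Per-material ignition loss:
  ATH: 67.09 × 0.3492 = 23.43 lb
  Mg3Si4O10(OH)2: 665.4 × 0.05030 = 33.47 lb
  Zircon: 372.7 × 0.001000 = 0.3727 lb
  Sand: 376.0 × 0.001900 = 0.7144 lb
Total LOI = 57.98 lb
Glass = batch − LOI = 1481 − 57.98 = 1423 lb

LOI loss = 57.98 lb; glass = 1423 lb; yield = 96.09%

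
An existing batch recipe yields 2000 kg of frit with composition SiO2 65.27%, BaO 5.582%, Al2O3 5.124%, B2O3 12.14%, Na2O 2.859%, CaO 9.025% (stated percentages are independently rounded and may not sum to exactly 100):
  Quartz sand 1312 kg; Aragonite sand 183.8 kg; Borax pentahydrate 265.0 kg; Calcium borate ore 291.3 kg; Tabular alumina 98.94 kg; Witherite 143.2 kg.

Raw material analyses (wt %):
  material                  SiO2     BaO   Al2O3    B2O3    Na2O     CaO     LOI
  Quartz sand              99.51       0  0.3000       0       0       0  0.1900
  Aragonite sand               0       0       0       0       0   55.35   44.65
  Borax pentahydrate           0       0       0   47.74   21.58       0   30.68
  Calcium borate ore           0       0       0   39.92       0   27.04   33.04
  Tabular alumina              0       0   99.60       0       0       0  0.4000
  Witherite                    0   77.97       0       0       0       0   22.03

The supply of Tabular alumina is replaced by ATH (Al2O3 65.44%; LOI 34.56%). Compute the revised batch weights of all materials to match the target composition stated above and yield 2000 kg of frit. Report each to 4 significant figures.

Each numeric step maintains full precision at every stage. In-progress results appear rounded off to 4 significant figures in the printout — a single rounding completes each reported result; derived quantities, including net glass mass, the yield, LOI, the six compositions, totals, are recomputed from the batch weights at 2000 kg of glass in exact precision as written in problem or answer.
Per-oxide target masses for 2000 kg frit:
  SiO2: 65.27% × 2000 = 1305 kg
  BaO: 5.582% × 2000 = 111.6 kg
  Al2O3: 5.124% × 2000 = 102.5 kg
  B2O3: 12.14% × 2000 = 242.8 kg
  Na2O: 2.859% × 2000 = 57.18 kg
  CaO: 9.025% × 2000 = 180.5 kg
Mass-balance tally per oxide from the weights as reported, at the basis given (delivered sums recover each target within answer rounding):
  SiO2: 1312·0.9951 = 1306 kg (target 1305 kg)
  BaO: 143.2·0.7797 = 111.7 kg (target 111.6 kg)
  Al2O3: 1312·0.003000 + 150.6·0.6544 = 102.5 kg (target 102.5 kg)
  B2O3: 265.0·0.4774 + 291.3·0.3992 = 242.8 kg (target 242.8 kg)
  Na2O: 265.0·0.2158 = 57.19 kg (target 57.18 kg)
  CaO: 183.8·0.5535 + 291.3·0.2704 = 180.5 kg (target 180.5 kg)
Consistency of the glass mass: Σ batch − LOI loss = 2000 kg (targets for the oxides total 2000 kg; with the basis standing at 2000 kg — any gap is answer rounding).
Total batch = Σ batch = 2346 kg; ignition loss, Σ(batch × LOI) = 345.7 kg; yield, glass over the total, = 85.26%.

Revised batch per 2000 kg frit:
  Quartz sand: 1312 kg
  Aragonite sand: 183.8 kg
  Borax pentahydrate: 265.0 kg
  Calcium borate ore: 291.3 kg
  ATH: 150.6 kg
  Witherite: 143.2 kg
Total batch = 2346 kg; LOI loss = 345.7 kg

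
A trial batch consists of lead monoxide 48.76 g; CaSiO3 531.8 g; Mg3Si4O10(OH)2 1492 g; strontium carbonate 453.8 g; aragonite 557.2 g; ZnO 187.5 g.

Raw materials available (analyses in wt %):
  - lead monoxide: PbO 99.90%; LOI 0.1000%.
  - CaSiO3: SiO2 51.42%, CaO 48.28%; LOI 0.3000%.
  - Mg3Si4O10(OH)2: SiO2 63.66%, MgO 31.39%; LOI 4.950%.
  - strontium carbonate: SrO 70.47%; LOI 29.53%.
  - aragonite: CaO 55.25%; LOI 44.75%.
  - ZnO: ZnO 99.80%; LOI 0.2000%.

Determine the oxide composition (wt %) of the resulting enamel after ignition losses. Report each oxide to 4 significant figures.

Each numeric step carries full precision all the way through — intermediates appear rounded off to 4 significant digits at each printed step. Each reported value carries a single rounding — the derived quantities (glass mass, the totals, the six compositions, LOI, yield) are carried in full float precision from the batch weights on 2812 g of glass as quoted within problem or answer.
Mass of each oxide from the mix:
  ZnO: 187.5·0.9980 = 187.1 g
  SiO2: 531.8·0.5142 + 1492·0.6366 = 1223 g
  PbO: 48.76·0.9990 = 48.71 g
  MgO: 1492·0.3139 = 468.3 g
  SrO: 453.8·0.7047 = 319.8 g
  CaO: 531.8·0.4828 + 557.2·0.5525 = 564.6 g
LOI: 48.76·0.001000 + 531.8·0.003000 + 1492·0.04950 + 453.8·0.2953 + 557.2·0.4475 + 187.5·0.002000 = 459.2 g
batch − LOI leaves glass = 3271 − 459.2 = 2812 g (equal to the oxide-mass sum)
wt % = oxide mass / glass mass × 100

Glass mass = 2812 g (batch 3271 − LOI 459.2).
Composition: ZnO 6.655%, SiO2 43.50%, PbO 1.732%, MgO 16.66%, SrO 11.37%, CaO 20.08%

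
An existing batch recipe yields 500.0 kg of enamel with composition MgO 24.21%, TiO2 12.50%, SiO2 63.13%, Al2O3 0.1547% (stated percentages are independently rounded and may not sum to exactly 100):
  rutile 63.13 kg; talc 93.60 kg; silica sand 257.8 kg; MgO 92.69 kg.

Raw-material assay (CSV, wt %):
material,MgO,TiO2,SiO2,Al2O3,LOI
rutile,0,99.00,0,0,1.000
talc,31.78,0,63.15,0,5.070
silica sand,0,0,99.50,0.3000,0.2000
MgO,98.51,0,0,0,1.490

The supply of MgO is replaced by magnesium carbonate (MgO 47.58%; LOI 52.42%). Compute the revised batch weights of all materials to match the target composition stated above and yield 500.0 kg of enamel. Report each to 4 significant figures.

Revised batch per 500.0 kg enamel:
  rutile: 63.13 kg
  talc: 93.60 kg
  silica sand: 257.8 kg
  magnesium carbonate: 191.9 kg
Total batch = 606.4 kg; LOI loss = 106.5 kg

Values along the way appear rounded off to 4 significant figures on the page — the working math carries exact precision through the solve; a single rounding completes every reported figure. The derived quantities (LOI, net glass mass, the four compositions, the totals, yield) are carried in full float precision from the batch weights at 500.0 kg of glass, as written in problem or answer.
Target oxide masses per 500.0 kg enamel:
  MgO: 24.21% × 500.0 = 121.0 kg
  TiO2: 12.50% × 500.0 = 62.50 kg
  SiO2: 63.13% × 500.0 = 315.6 kg
  Al2O3: 0.1547% × 500.0 = 0.7735 kg
Verifying the oxide balance with the batch weights as given, versus the basis set out (every target is met by its sum exact up to rounding of places):
  MgO: 93.60·0.3178 + 191.9·0.4758 = 121.1 kg (target 121.0 kg)
  TiO2: 63.13·0.9900 = 62.50 kg (target 62.50 kg)
  SiO2: 93.60·0.6315 + 257.8·0.9950 = 315.6 kg (target 315.6 kg)
  Al2O3: 257.8·0.003000 = 0.7734 kg (target 0.7735 kg)
Glass-mass closure: Σ batch − LOI loss = 499.9 kg (targets for the oxides total 500.0 kg; versus the stated basis of 500.0 kg — rounding explains the deltas).
Whole-batch sum: Σ batch = 606.4 kg; ignition loss, Σ(batch × LOI) = 106.5 kg; glass ÷ batch gives a yield of 82.44%.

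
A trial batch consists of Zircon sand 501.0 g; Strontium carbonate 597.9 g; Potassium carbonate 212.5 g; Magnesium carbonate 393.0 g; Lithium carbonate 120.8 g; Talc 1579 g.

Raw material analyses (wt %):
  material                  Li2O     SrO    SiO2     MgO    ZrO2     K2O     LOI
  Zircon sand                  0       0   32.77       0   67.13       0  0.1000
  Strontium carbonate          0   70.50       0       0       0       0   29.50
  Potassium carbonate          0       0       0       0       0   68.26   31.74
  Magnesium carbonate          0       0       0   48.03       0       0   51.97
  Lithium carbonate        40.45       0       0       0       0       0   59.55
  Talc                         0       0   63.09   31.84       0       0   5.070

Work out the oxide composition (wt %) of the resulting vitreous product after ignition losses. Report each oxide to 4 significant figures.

Values along the way are printed rounded to 4 significant digits in the printout; every computation carries full precision in all steps — each reported value takes exactly one rounding. All derived quantities (net glass mass, the yield, the totals, LOI, the six compositions) are recomputed starting from the weights per 2804 g of glass at full float precision, as written in the problem or answer text.
Delivered oxide masses:
  Li2O: 120.8·0.4045 = 48.86 g
  SrO: 597.9·0.7050 = 421.5 g
  SiO2: 501.0·0.3277 + 1579·0.6309 = 1160 g
  MgO: 393.0·0.4803 + 1579·0.3184 = 691.5 g
  ZrO2: 501.0·0.6713 = 336.3 g
  K2O: 212.5·0.6826 = 145.1 g
LOI: 501.0·0.001000 + 597.9·0.2950 + 212.5·0.3174 + 393.0·0.5197 + 120.8·0.5955 + 1579·0.05070 = 600.6 g
batch − LOI leaves glass = 3404 − 600.6 = 2804 g (= the summed oxide contributions)
wt %: oxide over glass, times 100

Glass mass = 2804 g (batch 3404 − LOI 600.6).
Composition: Li2O 1.743%, SrO 15.03%, SiO2 41.39%, MgO 24.66%, ZrO2 12.00%, K2O 5.174%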